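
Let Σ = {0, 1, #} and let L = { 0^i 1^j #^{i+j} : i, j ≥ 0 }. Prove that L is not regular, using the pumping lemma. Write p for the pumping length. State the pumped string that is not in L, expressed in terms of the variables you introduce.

Assume L is regular. Let p be the pumping length given by the pumping lemma.
Take w = 0^p 1^p #^{2p} ∈ L (with i=j=p, i+j=2p), |w| = 4p ≥ p.
By the pumping lemma, w = xyz with |xy| ≤ p and |y| ≥ 1.
The first p characters of w are 0's, so xy (and hence y) consists only of 0's. Write y = 0^k, 1 ≤ k ≤ p.
Consider xy^2z = 0^{p+k} 1^p #^{2p}. Now the 0- and 1-counts sum to 2p+k, but the #-count is 2p ≠ 2p+k. So xy^2z ∉ L.
Contradiction. Therefore L is not regular.

0^{p+k} 1^p #^{2p}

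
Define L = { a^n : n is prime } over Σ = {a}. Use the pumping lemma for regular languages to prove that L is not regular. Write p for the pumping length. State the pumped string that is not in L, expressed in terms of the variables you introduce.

a^{q(1+k)}

Toward a contradiction, assume L is regular with pumping length p.
Let q be a prime with q ≥ p+2 (infinitely many primes exist), and take w = a^q ∈ L with |w| = q ≥ p.
By the pumping lemma, w = xyz with |xy| ≤ p and |y| > 0.
Then y = a^k for some k with 1 ≤ k ≤ p.
Since 1 ≤ k ≤ p, |xz| = q-k. Pump with i = q+1: |xy^{q+1}z| = (q-k)+(q+1)k = q+qk = q(1+k), which is composite (both factors ≥ 2). So xy^{q+1}z = a^{q(1+k)} ∉ L.
This contradicts the pumping lemma, so L is not regular.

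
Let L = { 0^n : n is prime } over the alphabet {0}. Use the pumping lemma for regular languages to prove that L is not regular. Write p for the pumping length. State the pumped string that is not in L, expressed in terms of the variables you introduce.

Toward a contradiction, assume L is regular with pumping length p.
Let q be a prime with q ≥ p+2 (infinitely many primes exist), and take w = 0^q ∈ L with |w| = q ≥ p.
Write w = xyz as guaranteed by the lemma, with |xy| ≤ p and |y| ≥ 1.
Then y = 0^k for some k with 1 ≤ k ≤ p.
Since 1 ≤ k ≤ p, |xz| = q-k. Pump with i = q+1: |xy^{q+1}z| = (q-k)+(q+1)k = q+qk = q(1+k), which is composite (both factors ≥ 2). So xy^{q+1}z = 0^{q(1+k)} ∉ L.
This contradicts the pumping lemma, so L is not regular.

0^{q(1+k)}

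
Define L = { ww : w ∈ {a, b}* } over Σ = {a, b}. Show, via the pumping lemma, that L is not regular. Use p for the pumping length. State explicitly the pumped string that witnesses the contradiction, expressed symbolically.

a^{p+k} b^p a^p b^p

Suppose for contradiction that L is regular, and let p be the pumping length.
Take w = a^p b^p a^p b^p = uu where u = a^pb^p; then w ∈ L and |w| = 4p ≥ p.
The pumping lemma gives a decomposition w = xyz where |xy| ≤ p and y is nonempty.
Because |xy| ≤ p and w begins with p copies of a, we have y = a^k with 1 ≤ k ≤ p.
Pump with i = 2: xy^2z = a^{p+k} b^p a^p b^p, of length 4p+k. Suppose this equals vv. The string starts with a and ends with b, so v does too; thus the boundary between the two copies of v is a b→a transition. There is exactly one such transition, at position 2p+k, so |v| = 2p+k and |vv| = 4p+2k ≠ 4p+k since k ≥ 1. So xy^2z ∉ L.
This contradicts the pumping lemma, so L is not regular.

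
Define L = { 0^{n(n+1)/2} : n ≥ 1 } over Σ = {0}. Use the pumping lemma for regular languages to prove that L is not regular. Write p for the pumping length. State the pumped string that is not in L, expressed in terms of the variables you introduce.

Suppose for contradiction that L is regular, and let p be the pumping length.
Take w = 0^{p(p+1)/2} ∈ L with |w| = p(p+1)/2 ≥ p.
The pumping lemma gives a decomposition w = xyz where |xy| ≤ p and |y| ≥ 1.
Then y = 0^k for some k with 1 ≤ k ≤ p.
Pump with i = 2: xy^2z = 0^{p(p+1)/2+k}. Since 1 ≤ k ≤ p, p(p+1)/2 < p(p+1)/2+k ≤ p(p+1)/2+p < (p+1)(p+2)/2, so p(p+1)/2+k is strictly between consecutive triangular numbers. So xy^2z ∉ L.
This is a contradiction; hence L is not regular.

0^{p(p+1)/2+k}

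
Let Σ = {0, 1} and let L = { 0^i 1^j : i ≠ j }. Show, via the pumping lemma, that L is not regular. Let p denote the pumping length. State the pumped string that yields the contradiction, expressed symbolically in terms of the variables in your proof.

0^{p+p!} 1^{p+p!}

Assume L is regular. Let p be the pumping length given by the pumping lemma.
Choose w = 0^p 1^{p+p!}. Since p ≠ p+p!, w ∈ L; and |w| ≥ p.
By the pumping lemma, w = xyz with |xy| ≤ p and |y| > 0.
Because |xy| ≤ p and w begins with p copies of 0, we have y = 0^k with 1 ≤ k ≤ p.
Since 1 ≤ k ≤ p, k divides p!; set t = 1 + p!/k. Then xy^t z has p + (p!/k)·k = p + p! copies of 0. Now the 0-count equals the 1-count, so i ≠ j fails. So xy^t z = 0^{p+p!} 1^{p+p!} ∉ L.
Contradiction. Therefore L is not regular.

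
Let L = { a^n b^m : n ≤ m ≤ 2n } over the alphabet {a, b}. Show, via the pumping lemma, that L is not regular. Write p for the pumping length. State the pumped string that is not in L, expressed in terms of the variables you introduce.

Assume L is regular; let p be its pumping constant.
Take w = a^p b^p ∈ L (since p ≤ p ≤ 2p), with |w| = 2p ≥ p.
By the pumping lemma, w = xyz with |xy| ≤ p and y is nonempty.
Because |xy| ≤ p and w begins with p copies of a, we have y = a^k with 1 ≤ k ≤ p.
Pump with i = 2: xy^2z = a^{p+k} b^p. Now n = p+k > p = m, so the condition n ≤ m fails. Thus xy^2z ∉ L.
Contradiction. Therefore L is not regular.

a^{p+k} b^p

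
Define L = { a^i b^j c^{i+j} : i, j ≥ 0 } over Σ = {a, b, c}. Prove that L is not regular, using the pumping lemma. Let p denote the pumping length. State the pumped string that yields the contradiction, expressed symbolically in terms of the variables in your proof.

Assume L is regular. Let p be the pumping length given by the pumping lemma.
Take w = a^p b^p c^{2p} ∈ L (with i=j=p, i+j=2p), |w| = 4p ≥ p.
The pumping lemma gives a decomposition w = xyz where |xy| ≤ p and |y| > 0.
Because |xy| ≤ p and w begins with p copies of a, we have y = a^k with 1 ≤ k ≤ p.
Consider xy^2z = a^{p+k} b^p c^{2p}. Now the a- and b-counts sum to 2p+k, but the c-count is 2p ≠ 2p+k. So xy^2z ∉ L.
Contradiction. Therefore L is not regular.

a^{p+k} b^p c^{2p}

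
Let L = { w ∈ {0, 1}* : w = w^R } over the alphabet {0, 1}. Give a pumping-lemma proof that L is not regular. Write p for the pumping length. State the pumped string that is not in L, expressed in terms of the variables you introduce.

0^{p+k} 1 0^p

Assume L is regular; let p be its pumping constant.
Take w = 0^p 1 0^p, a palindrome of length 2p+1 ≥ p.
Write w = xyz as guaranteed by the lemma, with |xy| ≤ p and |y| ≥ 1.
The first p characters of w are 0's, so xy (and hence y) consists only of 0's. Write y = 0^k, 1 ≤ k ≤ p.
Pump with i = 2: xy^2z = 0^{p+k} 1 0^p. Its reverse is 0^p 1 0^{p+k}, which differs from xy^2z since k ≥ 1. So xy^2z is not a palindrome and xy^2z ∉ L.
Contradiction. Therefore L is not regular.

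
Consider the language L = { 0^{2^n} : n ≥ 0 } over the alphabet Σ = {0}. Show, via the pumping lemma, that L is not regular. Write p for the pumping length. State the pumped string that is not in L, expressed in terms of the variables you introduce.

Assume L is regular; let p be its pumping constant.
Take w = 0^{2^p} ∈ L with |w| = 2^p ≥ p.
By the pumping lemma, w = xyz with |xy| ≤ p and |y| ≥ 1.
Then y = 0^k for some k with 1 ≤ k ≤ p.
Pump with i = 2: xy^2z = 0^{2^p+k}. Since 1 ≤ k ≤ p < 2^p, we have 2^p < 2^p+k < 2^{p+1}, so 2^p+k is not a power of 2. So xy^2z ∉ L.
Contradiction. Therefore L is not regular.

0^{2^p+k}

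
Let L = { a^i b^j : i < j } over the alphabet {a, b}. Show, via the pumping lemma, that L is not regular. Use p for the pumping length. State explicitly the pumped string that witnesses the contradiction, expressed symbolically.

Toward a contradiction, assume L is regular with pumping length p.
Choose w = a^p b^{p+1} ∈ L, with |w| = 2p+1 ≥ p.
Write w = xyz as guaranteed by the lemma, with |xy| ≤ p and |y| > 0.
Because |xy| ≤ p and w begins with p copies of a, we have y = a^k with 1 ≤ k ≤ p.
Consider xy^2z = a^{p+k} b^{p+1}. Since k ≥ 1, the a-count p+k is at least p+1, so i < j fails; thus xy^2z ∉ L.
Contradiction. Therefore L is not regular.

a^{p+k} b^{p+1}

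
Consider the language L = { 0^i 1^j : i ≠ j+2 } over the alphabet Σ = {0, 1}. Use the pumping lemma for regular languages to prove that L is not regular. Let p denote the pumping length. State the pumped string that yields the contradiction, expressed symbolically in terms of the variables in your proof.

0^{p+p!} 1^{p+p!-2}

Assume L is regular. Let p be the pumping length given by the pumping lemma.
Choose w = 0^p 1^{p+p!-2}. Since p ≠ (p+p!-2)+2 = p+p!, w ∈ L; and |w| ≥ p.
By the pumping lemma, w = xyz with |xy| ≤ p and |y| ≥ 1.
Because |xy| ≤ p and w begins with p copies of 0, we have y = 0^k with 1 ≤ k ≤ p.
Since 1 ≤ k ≤ p, k divides p!; set t = 1 + p!/k. Then xy^t z has p + (p!/k)·k = p + p! copies of 0. Now the 0-count is p+p! and (1-count)+2 = (p+p!-2)+2 = p+p!, so i ≠ j+2 fails. So xy^t z = 0^{p+p!} 1^{p+p!-2} ∉ L.
Contradiction. Therefore L is not regular.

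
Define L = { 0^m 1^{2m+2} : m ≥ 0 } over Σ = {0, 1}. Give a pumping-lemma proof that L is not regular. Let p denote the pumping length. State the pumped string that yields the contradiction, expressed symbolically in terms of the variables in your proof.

0^{p+k} 1^{2p+2}

Assume L is regular; let p be its pumping constant.
Let w = 0^p 1^{2p+2} ∈ L; note |w| = 3p+2 ≥ p.
The pumping lemma gives a decomposition w = xyz where |xy| ≤ p and |y| > 0.
Because |xy| ≤ p and w begins with p copies of 0, we have y = 0^k with 1 ≤ k ≤ p.
Pump with i = 2: xy^2z = 0^{p+k} 1^{2p+2}. For this to lie in L we would need 2p+2 = 2(p+k)+2, which forces k = 0. But k ≥ 1, so xy^2z ∉ L.
This is a contradiction; hence L is not regular.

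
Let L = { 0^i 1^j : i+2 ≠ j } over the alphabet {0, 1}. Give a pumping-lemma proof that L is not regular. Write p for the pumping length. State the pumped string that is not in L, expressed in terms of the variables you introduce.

0^{p+p!} 1^{p+p!+2}

Toward a contradiction, assume L is regular with pumping length p.
Choose w = 0^p 1^{p+p!+2}. Since p ≠ (p+p!+2)-2 = p+p!, w ∈ L; and |w| ≥ p.
Write w = xyz as guaranteed by the lemma, with |xy| ≤ p and |y| > 0.
Since the first p symbols of w are all 0's and |xy| ≤ p, y lies entirely in the leading 0-block: y = 0^k for some k with 1 ≤ k ≤ p.
Since 1 ≤ k ≤ p, k divides p!; set t = 1 + p!/k. Then xy^t z has p + (p!/k)·k = p + p! copies of 0. Now the 0-count is p+p! and (1-count)-2 = (p+p!+2)-2 = p+p!, so i+2 ≠ j fails. So xy^t z = 0^{p+p!} 1^{p+p!+2} ∉ L.
This is a contradiction; hence L is not regular.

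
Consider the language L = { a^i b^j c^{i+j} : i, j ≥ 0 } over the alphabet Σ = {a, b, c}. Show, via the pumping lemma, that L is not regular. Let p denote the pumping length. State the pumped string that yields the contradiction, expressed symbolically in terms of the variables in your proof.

Suppose for contradiction that L is regular, and let p be the pumping length.
Take w = a^p b^p c^{2p} ∈ L (with i=j=p, i+j=2p), |w| = 4p ≥ p.
By the pumping lemma, w = xyz with |xy| ≤ p and y is nonempty.
Since the first p symbols of w are all a's and |xy| ≤ p, y lies entirely in the leading a-block: y = a^k for some k with 1 ≤ k ≤ p.
Consider xy^2z = a^{p+k} b^p c^{2p}. Now the a- and b-counts sum to 2p+k, but the c-count is 2p ≠ 2p+k. So xy^2z ∉ L.
This is a contradiction; hence L is not regular.

a^{p+k} b^p c^{2p}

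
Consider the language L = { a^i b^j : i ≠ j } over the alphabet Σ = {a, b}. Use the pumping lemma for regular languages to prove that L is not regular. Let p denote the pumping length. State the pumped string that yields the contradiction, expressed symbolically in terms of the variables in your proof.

Toward a contradiction, assume L is regular with pumping length p.
Choose w = a^p b^{p+p!}. Since p ≠ p+p!, w ∈ L; and |w| ≥ p.
By the pumping lemma, w = xyz with |xy| ≤ p and |y| > 0.
Since the first p symbols of w are all a's and |xy| ≤ p, y lies entirely in the leading a-block: y = a^k for some k with 1 ≤ k ≤ p.
Since 1 ≤ k ≤ p, k divides p!; set t = 1 + p!/k. Then xy^t z has p + (p!/k)·k = p + p! copies of a. Now the a-count equals the b-count, so i ≠ j fails. So xy^t z = a^{p+p!} b^{p+p!} ∉ L.
This contradicts the pumping lemma, so L is not regular.

a^{p+p!} b^{p+p!}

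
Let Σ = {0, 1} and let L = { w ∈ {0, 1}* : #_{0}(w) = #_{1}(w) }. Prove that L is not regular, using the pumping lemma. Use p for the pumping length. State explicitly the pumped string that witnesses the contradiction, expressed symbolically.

Assume L is regular; let p be its pumping constant.
Choose w = 0^p 1^p ∈ L with |w| = 2p ≥ p.
The pumping lemma gives a decomposition w = xyz where |xy| ≤ p and |y| > 0.
Since the first p symbols of w are all 0's and |xy| ≤ p, y lies entirely in the leading 0-block: y = 0^k for some k with 1 ≤ k ≤ p.
Pump with i = 2: xy^2z = 0^{p+k} 1^p has p+k occurrences of 0 but only p of 1. Since k ≥ 1 the counts differ, so xy^2z ∉ L.
Contradiction. Therefore L is not regular.

0^{p+k} 1^p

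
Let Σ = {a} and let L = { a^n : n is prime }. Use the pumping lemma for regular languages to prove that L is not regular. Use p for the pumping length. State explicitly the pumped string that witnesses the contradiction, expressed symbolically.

a^{q(1+k)}

Suppose for contradiction that L is regular, and let p be the pumping length.
Let q be a prime with q ≥ p+2 (infinitely many primes exist), and take w = a^q ∈ L with |w| = q ≥ p.
By the pumping lemma, w = xyz with |xy| ≤ p and |y| > 0.
Then y = a^k for some k with 1 ≤ k ≤ p.
Since 1 ≤ k ≤ p, |xz| = q-k. Pump with i = q+1: |xy^{q+1}z| = (q-k)+(q+1)k = q+qk = q(1+k), which is composite (both factors ≥ 2). So xy^{q+1}z = a^{q(1+k)} ∉ L.
This is a contradiction; hence L is not regular.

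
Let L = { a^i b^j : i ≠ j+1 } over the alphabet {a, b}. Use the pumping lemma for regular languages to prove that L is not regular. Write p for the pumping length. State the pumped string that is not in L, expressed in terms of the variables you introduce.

a^{p+p!} b^{p+p!-1}

Assume L is regular; let p be its pumping constant.
Choose w = a^p b^{p+p!-1}. Since p ≠ (p+p!-1)+1 = p+p!, w ∈ L; and |w| ≥ p.
Write w = xyz as guaranteed by the lemma, with |xy| ≤ p and y is nonempty.
The first p characters of w are a's, so xy (and hence y) consists only of a's. Write y = a^k, 1 ≤ k ≤ p.
Since 1 ≤ k ≤ p, k divides p!; set t = 1 + p!/k. Then xy^t z has p + (p!/k)·k = p + p! copies of a. Now the a-count is p+p! and (b-count)+1 = (p+p!-1)+1 = p+p!, so i ≠ j+1 fails. So xy^t z = a^{p+p!} b^{p+p!-1} ∉ L.
This is a contradiction; hence L is not regular.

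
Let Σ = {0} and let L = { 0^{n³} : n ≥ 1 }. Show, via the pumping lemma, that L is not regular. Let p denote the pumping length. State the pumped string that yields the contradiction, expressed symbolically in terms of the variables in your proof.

0^{p³+k}

Suppose for contradiction that L is regular, and let p be the pumping length.
Take w = 0^{p³} ∈ L with |w| = p³ ≥ p.
Write w = xyz as guaranteed by the lemma, with |xy| ≤ p and y is nonempty.
Then y = 0^k for some k with 1 ≤ k ≤ p.
Pump with i = 2: xy^2z = 0^{p³+k}. Since 1 ≤ k ≤ p, p³ < p³+k ≤ p³+p < p³+3p²+3p+1 = (p+1)³, so p³+k is not a perfect cube. So xy^2z ∉ L.
This is a contradiction; hence L is not regular.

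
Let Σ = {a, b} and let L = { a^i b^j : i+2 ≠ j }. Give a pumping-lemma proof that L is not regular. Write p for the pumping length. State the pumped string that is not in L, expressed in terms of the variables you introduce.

a^{p+p!} b^{p+p!+2}

Assume L is regular. Let p be the pumping length given by the pumping lemma.
Choose w = a^p b^{p+p!+2}. Since p ≠ (p+p!+2)-2 = p+p!, w ∈ L; and |w| ≥ p.
The pumping lemma gives a decomposition w = xyz where |xy| ≤ p and |y| > 0.
Since the first p symbols of w are all a's and |xy| ≤ p, y lies entirely in the leading a-block: y = a^k for some k with 1 ≤ k ≤ p.
Since 1 ≤ k ≤ p, k divides p!; set t = 1 + p!/k. Then xy^t z has p + (p!/k)·k = p + p! copies of a. Now the a-count is p+p! and (b-count)-2 = (p+p!+2)-2 = p+p!, so i+2 ≠ j fails. So xy^t z = a^{p+p!} b^{p+p!+2} ∉ L.
This is a contradiction; hence L is not regular.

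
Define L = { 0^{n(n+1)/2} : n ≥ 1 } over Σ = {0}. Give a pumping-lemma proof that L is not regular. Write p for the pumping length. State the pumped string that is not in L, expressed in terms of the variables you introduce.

0^{p(p+1)/2+k}

Assume L is regular; let p be its pumping constant.
Take w = 0^{p(p+1)/2} ∈ L with |w| = p(p+1)/2 ≥ p.
The pumping lemma gives a decomposition w = xyz where |xy| ≤ p and |y| ≥ 1.
Then y = 0^k for some k with 1 ≤ k ≤ p.
Pump with i = 2: xy^2z = 0^{p(p+1)/2+k}. Since 1 ≤ k ≤ p, p(p+1)/2 < p(p+1)/2+k ≤ p(p+1)/2+p < (p+1)(p+2)/2, so p(p+1)/2+k is strictly between consecutive triangular numbers. So xy^2z ∉ L.
This contradicts the pumping lemma, so L is not regular.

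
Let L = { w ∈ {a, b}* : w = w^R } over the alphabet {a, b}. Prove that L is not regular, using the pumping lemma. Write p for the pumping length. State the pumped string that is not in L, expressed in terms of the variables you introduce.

a^{p+k} b a^p

Assume L is regular. Let p be the pumping length given by the pumping lemma.
Take w = a^p b a^p, a palindrome of length 2p+1 ≥ p.
Write w = xyz as guaranteed by the lemma, with |xy| ≤ p and |y| > 0.
Since the first p symbols of w are all a's and |xy| ≤ p, y lies entirely in the leading a-block: y = a^k for some k with 1 ≤ k ≤ p.
Pump with i = 2: xy^2z = a^{p+k} b a^p. Its reverse is a^p b a^{p+k}, which differs from xy^2z since k ≥ 1. So xy^2z is not a palindrome and xy^2z ∉ L.
Contradiction. Therefore L is not regular.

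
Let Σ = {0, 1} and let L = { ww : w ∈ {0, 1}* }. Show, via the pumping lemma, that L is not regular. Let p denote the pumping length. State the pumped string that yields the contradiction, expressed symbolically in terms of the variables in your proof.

Assume L is regular; let p be its pumping constant.
Take w = 0^p 1^p 0^p 1^p = uu where u = 0^p1^p; then w ∈ L and |w| = 4p ≥ p.
The pumping lemma gives a decomposition w = xyz where |xy| ≤ p and y is nonempty.
Because |xy| ≤ p and w begins with p copies of 0, we have y = 0^k with 1 ≤ k ≤ p.
Pump with i = 2: xy^2z = 0^{p+k} 1^p 0^p 1^p, of length 4p+k. Suppose this equals vv. The string starts with 0 and ends with 1, so v does too; thus the boundary between the two copies of v is a 1→0 transition. There is exactly one such transition, at position 2p+k, so |v| = 2p+k and |vv| = 4p+2k ≠ 4p+k since k ≥ 1. So xy^2z ∉ L.
This is a contradiction; hence L is not regular.

0^{p+k} 1^p 0^p 1^p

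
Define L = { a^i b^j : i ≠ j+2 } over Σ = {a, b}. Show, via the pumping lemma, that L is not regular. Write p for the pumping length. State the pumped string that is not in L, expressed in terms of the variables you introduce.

a^{p+p!} b^{p+p!-2}

Suppose for contradiction that L is regular, and let p be the pumping length.
Choose w = a^p b^{p+p!-2}. Since p ≠ (p+p!-2)+2 = p+p!, w ∈ L; and |w| ≥ p.
The pumping lemma gives a decomposition w = xyz where |xy| ≤ p and |y| ≥ 1.
Because |xy| ≤ p and w begins with p copies of a, we have y = a^k with 1 ≤ k ≤ p.
Since 1 ≤ k ≤ p, k divides p!; set t = 1 + p!/k. Then xy^t z has p + (p!/k)·k = p + p! copies of a. Now the a-count is p+p! and (b-count)+2 = (p+p!-2)+2 = p+p!, so i ≠ j+2 fails. So xy^t z = a^{p+p!} b^{p+p!-2} ∉ L.
This contradicts the pumping lemma, so L is not regular.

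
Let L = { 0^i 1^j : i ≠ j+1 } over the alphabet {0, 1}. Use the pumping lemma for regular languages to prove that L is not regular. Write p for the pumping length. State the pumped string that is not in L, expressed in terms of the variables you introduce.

0^{p+p!} 1^{p+p!-1}

Assume L is regular; let p be its pumping constant.
Choose w = 0^p 1^{p+p!-1}. Since p ≠ (p+p!-1)+1 = p+p!, w ∈ L; and |w| ≥ p.
Write w = xyz as guaranteed by the lemma, with |xy| ≤ p and y is nonempty.
The first p characters of w are 0's, so xy (and hence y) consists only of 0's. Write y = 0^k, 1 ≤ k ≤ p.
Since 1 ≤ k ≤ p, k divides p!; set t = 1 + p!/k. Then xy^t z has p + (p!/k)·k = p + p! copies of 0. Now the 0-count is p+p! and (1-count)+1 = (p+p!-1)+1 = p+p!, so i ≠ j+1 fails. So xy^t z = 0^{p+p!} 1^{p+p!-1} ∉ L.
This is a contradiction; hence L is not regular.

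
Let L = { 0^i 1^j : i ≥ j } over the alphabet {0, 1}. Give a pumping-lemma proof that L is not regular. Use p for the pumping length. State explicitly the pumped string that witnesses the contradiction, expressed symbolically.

Assume L is regular; let p be its pumping constant.
Choose w = 0^p 1^p ∈ L, with |w| = 2p ≥ p.
The pumping lemma gives a decomposition w = xyz where |xy| ≤ p and y is nonempty.
The first p characters of w are 0's, so xy (and hence y) consists only of 0's. Write y = 0^k, 1 ≤ k ≤ p.
Consider xy^0z = xz = 0^{p-k} 1^p. Since k ≥ 1, the 0-count p-k is less than p, so i ≥ j fails; thus xz ∉ L.
This is a contradiction; hence L is not regular.

0^{p-k} 1^p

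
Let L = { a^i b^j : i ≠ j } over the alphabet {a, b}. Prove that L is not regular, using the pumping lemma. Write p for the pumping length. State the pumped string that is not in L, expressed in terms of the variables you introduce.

a^{p+p!} b^{p+p!}

Suppose for contradiction that L is regular, and let p be the pumping length.
Choose w = a^p b^{p+p!}. Since p ≠ p+p!, w ∈ L; and |w| ≥ p.
By the pumping lemma, w = xyz with |xy| ≤ p and y is nonempty.
Since the first p symbols of w are all a's and |xy| ≤ p, y lies entirely in the leading a-block: y = a^k for some k with 1 ≤ k ≤ p.
Since 1 ≤ k ≤ p, k divides p!; set t = 1 + p!/k. Then xy^t z has p + (p!/k)·k = p + p! copies of a. Now the a-count equals the b-count, so i ≠ j fails. So xy^t z = a^{p+p!} b^{p+p!} ∉ L.
This contradicts the pumping lemma, so L is not regular.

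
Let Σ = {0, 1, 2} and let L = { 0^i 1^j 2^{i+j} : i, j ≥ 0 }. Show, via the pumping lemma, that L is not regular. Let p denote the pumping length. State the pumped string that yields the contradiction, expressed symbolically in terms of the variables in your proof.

Toward a contradiction, assume L is regular with pumping length p.
Take w = 0^p 1^p 2^{2p} ∈ L (with i=j=p, i+j=2p), |w| = 4p ≥ p.
The pumping lemma gives a decomposition w = xyz where |xy| ≤ p and |y| > 0.
Since the first p symbols of w are all 0's and |xy| ≤ p, y lies entirely in the leading 0-block: y = 0^k for some k with 1 ≤ k ≤ p.
Consider xy^2z = 0^{p+k} 1^p 2^{2p}. Now the 0- and 1-counts sum to 2p+k, but the 2-count is 2p ≠ 2p+k. So xy^2z ∉ L.
Contradiction. Therefore L is not regular.

0^{p+k} 1^p 2^{2p}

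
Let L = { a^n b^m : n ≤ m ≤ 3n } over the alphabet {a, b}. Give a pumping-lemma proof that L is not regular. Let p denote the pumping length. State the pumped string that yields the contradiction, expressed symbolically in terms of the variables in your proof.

Toward a contradiction, assume L is regular with pumping length p.
Take w = a^p b^p ∈ L (since p ≤ p ≤ 3p), with |w| = 2p ≥ p.
Write w = xyz as guaranteed by the lemma, with |xy| ≤ p and y is nonempty.
Because |xy| ≤ p and w begins with p copies of a, we have y = a^k with 1 ≤ k ≤ p.
Pump with i = 2: xy^2z = a^{p+k} b^p. Now n = p+k > p = m, so the condition n ≤ m fails. Thus xy^2z ∉ L.
This contradicts the pumping lemma, so L is not regular.

a^{p+k} b^p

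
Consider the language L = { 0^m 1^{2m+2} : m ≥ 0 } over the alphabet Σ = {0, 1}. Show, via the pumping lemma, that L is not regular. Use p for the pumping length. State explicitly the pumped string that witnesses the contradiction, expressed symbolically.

0^{p+k} 1^{2p+2}

Toward a contradiction, assume L is regular with pumping length p.
Choose w = 0^p 1^{2p+2}, which is in L with |w| = 3p+2 ≥ p.
Write w = xyz as guaranteed by the lemma, with |xy| ≤ p and |y| > 0.
Because |xy| ≤ p and w begins with p copies of 0, we have y = 0^k with 1 ≤ k ≤ p.
Pump with i = 2: xy^2z = 0^{p+k} 1^{2p+2}. For this to lie in L we would need 2p+2 = 2(p+k)+2, which forces k = 0. But k ≥ 1, so xy^2z ∉ L.
Contradiction. Therefore L is not regular.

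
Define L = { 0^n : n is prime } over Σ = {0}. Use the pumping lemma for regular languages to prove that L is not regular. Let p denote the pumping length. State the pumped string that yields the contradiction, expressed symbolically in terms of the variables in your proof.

Suppose for contradiction that L is regular, and let p be the pumping length.
Let q be a prime with q ≥ p+2 (infinitely many primes exist), and take w = 0^q ∈ L with |w| = q ≥ p.
By the pumping lemma, w = xyz with |xy| ≤ p and |y| > 0.
Then y = 0^k for some k with 1 ≤ k ≤ p.
Since 1 ≤ k ≤ p, |xz| = q-k. Pump with i = q+1: |xy^{q+1}z| = (q-k)+(q+1)k = q+qk = q(1+k), which is composite (both factors ≥ 2). So xy^{q+1}z = 0^{q(1+k)} ∉ L.
Contradiction. Therefore L is not regular.

0^{q(1+k)}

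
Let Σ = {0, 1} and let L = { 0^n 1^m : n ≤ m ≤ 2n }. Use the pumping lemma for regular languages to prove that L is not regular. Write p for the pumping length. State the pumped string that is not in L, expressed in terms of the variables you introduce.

Assume L is regular. Let p be the pumping length given by the pumping lemma.
Take w = 0^p 1^p ∈ L (since p ≤ p ≤ 2p), with |w| = 2p ≥ p.
Write w = xyz as guaranteed by the lemma, with |xy| ≤ p and y is nonempty.
Since the first p symbols of w are all 0's and |xy| ≤ p, y lies entirely in the leading 0-block: y = 0^k for some k with 1 ≤ k ≤ p.
Pump with i = 2: xy^2z = 0^{p+k} 1^p. Now n = p+k > p = m, so the condition n ≤ m fails. Thus xy^2z ∉ L.
Contradiction. Therefore L is not regular.

0^{p+k} 1^p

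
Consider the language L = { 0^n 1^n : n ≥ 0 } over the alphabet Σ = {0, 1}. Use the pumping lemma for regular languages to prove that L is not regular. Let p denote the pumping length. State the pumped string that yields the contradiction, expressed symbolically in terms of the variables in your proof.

0^{p+k} 1^p

Suppose for contradiction that L is regular, and let p be the pumping length.
Choose w = 0^p 1^p, which is in L with |w| = 2p ≥ p.
The pumping lemma gives a decomposition w = xyz where |xy| ≤ p and |y| ≥ 1.
Because |xy| ≤ p and w begins with p copies of 0, we have y = 0^k with 1 ≤ k ≤ p.
Pump with i = 2: xy^2z = 0^{p+k} 1^p. For this to lie in L we would need p = p+k, which forces k = 0. But k ≥ 1, so xy^2z ∉ L.
Contradiction. Therefore L is not regular.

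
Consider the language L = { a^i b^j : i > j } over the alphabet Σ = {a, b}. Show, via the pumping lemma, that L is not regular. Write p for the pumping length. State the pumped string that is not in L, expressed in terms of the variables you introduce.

a^{p+1-k} b^p

Assume L is regular. Let p be the pumping length given by the pumping lemma.
Choose w = a^{p+1} b^p ∈ L, with |w| = 2p+1 ≥ p.
By the pumping lemma, w = xyz with |xy| ≤ p and |y| ≥ 1.
The first p characters of w are a's, so xy (and hence y) consists only of a's. Write y = a^k, 1 ≤ k ≤ p.
Consider xy^0z = xz = a^{p+1-k} b^p. Since k ≥ 1, the a-count p+1-k is at most p, so i > j fails; thus xz ∉ L.
Contradiction. Therefore L is not regular.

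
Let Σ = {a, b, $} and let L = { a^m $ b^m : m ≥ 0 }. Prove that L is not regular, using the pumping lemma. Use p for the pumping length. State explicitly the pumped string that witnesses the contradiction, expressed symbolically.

a^{p+k} $ b^p

Toward a contradiction, assume L is regular with pumping length p.
Take w = a^p $ b^p ∈ L with |w| = 2p+1 ≥ p.
By the pumping lemma, w = xyz with |xy| ≤ p and |y| ≥ 1.
The first p characters of w are a's, so xy (and hence y) consists only of a's. Write y = a^k, 1 ≤ k ≤ p.
Pump with i = 2: xy^2z = a^{p+k} $ b^p, which would require p+k = p. But k ≥ 1, so xy^2z ∉ L.
Contradiction. Therefore L is not regular.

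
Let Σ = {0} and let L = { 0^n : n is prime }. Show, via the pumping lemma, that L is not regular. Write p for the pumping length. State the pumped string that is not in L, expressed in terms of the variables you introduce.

Assume L is regular; let p be its pumping constant.
Let q be a prime with q ≥ p+2 (infinitely many primes exist), and take w = 0^q ∈ L with |w| = q ≥ p.
The pumping lemma gives a decomposition w = xyz where |xy| ≤ p and |y| > 0.
Then y = 0^k for some k with 1 ≤ k ≤ p.
Since 1 ≤ k ≤ p, |xz| = q-k. Pump with i = q+1: |xy^{q+1}z| = (q-k)+(q+1)k = q+qk = q(1+k), which is composite (both factors ≥ 2). So xy^{q+1}z = 0^{q(1+k)} ∉ L.
This contradicts the pumping lemma, so L is not regular.

0^{q(1+k)}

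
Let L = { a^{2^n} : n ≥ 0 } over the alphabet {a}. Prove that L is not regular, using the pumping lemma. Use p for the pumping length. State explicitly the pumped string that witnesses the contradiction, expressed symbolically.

a^{2^p+k}

Assume L is regular; let p be its pumping constant.
Take w = a^{2^p} ∈ L with |w| = 2^p ≥ p.
Write w = xyz as guaranteed by the lemma, with |xy| ≤ p and |y| ≥ 1.
Then y = a^k for some k with 1 ≤ k ≤ p.
Pump with i = 2: xy^2z = a^{2^p+k}. Since 1 ≤ k ≤ p < 2^p, we have 2^p < 2^p+k < 2^{p+1}, so 2^p+k is not a power of 2. So xy^2z ∉ L.
This contradicts the pumping lemma, so L is not regular.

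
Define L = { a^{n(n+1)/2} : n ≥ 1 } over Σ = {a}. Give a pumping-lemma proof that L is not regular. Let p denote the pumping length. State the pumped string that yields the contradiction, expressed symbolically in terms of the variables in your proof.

a^{p(p+1)/2+k}

Toward a contradiction, assume L is regular with pumping length p.
Take w = a^{p(p+1)/2} ∈ L with |w| = p(p+1)/2 ≥ p.
Write w = xyz as guaranteed by the lemma, with |xy| ≤ p and |y| > 0.
Then y = a^k for some k with 1 ≤ k ≤ p.
Pump with i = 2: xy^2z = a^{p(p+1)/2+k}. Since 1 ≤ k ≤ p, p(p+1)/2 < p(p+1)/2+k ≤ p(p+1)/2+p < (p+1)(p+2)/2, so p(p+1)/2+k is strictly between consecutive triangular numbers. So xy^2z ∉ L.
This is a contradiction; hence L is not regular.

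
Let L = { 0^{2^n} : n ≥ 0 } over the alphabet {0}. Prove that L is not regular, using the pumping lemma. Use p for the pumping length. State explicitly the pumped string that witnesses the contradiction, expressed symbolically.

0^{2^p+k}

Suppose for contradiction that L is regular, and let p be the pumping length.
Take w = 0^{2^p} ∈ L with |w| = 2^p ≥ p.
By the pumping lemma, w = xyz with |xy| ≤ p and |y| > 0.
Then y = 0^k for some k with 1 ≤ k ≤ p.
Pump with i = 2: xy^2z = 0^{2^p+k}. Since 1 ≤ k ≤ p < 2^p, we have 2^p < 2^p+k < 2^{p+1}, so 2^p+k is not a power of 2. So xy^2z ∉ L.
Contradiction. Therefore L is not regular.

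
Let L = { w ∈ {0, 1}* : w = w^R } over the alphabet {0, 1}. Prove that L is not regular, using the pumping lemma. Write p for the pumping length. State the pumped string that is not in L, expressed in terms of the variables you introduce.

Assume L is regular; let p be its pumping constant.
Take w = 0^p 1 0^p, a palindrome of length 2p+1 ≥ p.
Write w = xyz as guaranteed by the lemma, with |xy| ≤ p and y is nonempty.
The first p characters of w are 0's, so xy (and hence y) consists only of 0's. Write y = 0^k, 1 ≤ k ≤ p.
Pump with i = 2: xy^2z = 0^{p+k} 1 0^p. Its reverse is 0^p 1 0^{p+k}, which differs from xy^2z since k ≥ 1. So xy^2z is not a palindrome and xy^2z ∉ L.
This contradicts the pumping lemma, so L is not regular.

0^{p+k} 1 0^p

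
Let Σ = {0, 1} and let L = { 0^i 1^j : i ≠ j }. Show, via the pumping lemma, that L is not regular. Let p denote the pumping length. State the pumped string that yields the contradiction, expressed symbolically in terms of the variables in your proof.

Suppose for contradiction that L is regular, and let p be the pumping length.
Choose w = 0^p 1^{p+p!}. Since p ≠ p+p!, w ∈ L; and |w| ≥ p.
The pumping lemma gives a decomposition w = xyz where |xy| ≤ p and |y| ≥ 1.
The first p characters of w are 0's, so xy (and hence y) consists only of 0's. Write y = 0^k, 1 ≤ k ≤ p.
Since 1 ≤ k ≤ p, k divides p!; set t = 1 + p!/k. Then xy^t z has p + (p!/k)·k = p + p! copies of 0. Now the 0-count equals the 1-count, so i ≠ j fails. So xy^t z = 0^{p+p!} 1^{p+p!} ∉ L.
Contradiction. Therefore L is not regular.

0^{p+p!} 1^{p+p!}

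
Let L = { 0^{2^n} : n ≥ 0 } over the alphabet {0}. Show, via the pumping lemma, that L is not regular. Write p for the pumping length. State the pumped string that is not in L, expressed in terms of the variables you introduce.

Toward a contradiction, assume L is regular with pumping length p.
Take w = 0^{2^p} ∈ L with |w| = 2^p ≥ p.
By the pumping lemma, w = xyz with |xy| ≤ p and |y| > 0.
Then y = 0^k for some k with 1 ≤ k ≤ p.
Pump with i = 2: xy^2z = 0^{2^p+k}. Since 1 ≤ k ≤ p < 2^p, we have 2^p < 2^p+k < 2^{p+1}, so 2^p+k is not a power of 2. So xy^2z ∉ L.
Contradiction. Therefore L is not regular.

0^{2^p+k}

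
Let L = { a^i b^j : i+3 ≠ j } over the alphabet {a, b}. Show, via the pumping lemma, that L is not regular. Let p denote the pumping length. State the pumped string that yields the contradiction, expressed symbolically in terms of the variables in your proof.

Assume L is regular; let p be its pumping constant.
Choose w = a^p b^{p+p!+3}. Since p ≠ (p+p!+3)-3 = p+p!, w ∈ L; and |w| ≥ p.
Write w = xyz as guaranteed by the lemma, with |xy| ≤ p and |y| ≥ 1.
The first p characters of w are a's, so xy (and hence y) consists only of a's. Write y = a^k, 1 ≤ k ≤ p.
Since 1 ≤ k ≤ p, k divides p!; set t = 1 + p!/k. Then xy^t z has p + (p!/k)·k = p + p! copies of a. Now the a-count is p+p! and (b-count)-3 = (p+p!+3)-3 = p+p!, so i+3 ≠ j fails. So xy^t z = a^{p+p!} b^{p+p!+3} ∉ L.
Contradiction. Therefore L is not regular.

a^{p+p!} b^{p+p!+3}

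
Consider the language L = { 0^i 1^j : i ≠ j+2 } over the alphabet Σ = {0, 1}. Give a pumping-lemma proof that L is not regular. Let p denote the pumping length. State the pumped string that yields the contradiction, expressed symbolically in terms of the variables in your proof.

Toward a contradiction, assume L is regular with pumping length p.
Choose w = 0^p 1^{p+p!-2}. Since p ≠ (p+p!-2)+2 = p+p!, w ∈ L; and |w| ≥ p.
Write w = xyz as guaranteed by the lemma, with |xy| ≤ p and |y| ≥ 1.
The first p characters of w are 0's, so xy (and hence y) consists only of 0's. Write y = 0^k, 1 ≤ k ≤ p.
Since 1 ≤ k ≤ p, k divides p!; set t = 1 + p!/k. Then xy^t z has p + (p!/k)·k = p + p! copies of 0. Now the 0-count is p+p! and (1-count)+2 = (p+p!-2)+2 = p+p!, so i ≠ j+2 fails. So xy^t z = 0^{p+p!} 1^{p+p!-2} ∉ L.
This is a contradiction; hence L is not regular.

0^{p+p!} 1^{p+p!-2}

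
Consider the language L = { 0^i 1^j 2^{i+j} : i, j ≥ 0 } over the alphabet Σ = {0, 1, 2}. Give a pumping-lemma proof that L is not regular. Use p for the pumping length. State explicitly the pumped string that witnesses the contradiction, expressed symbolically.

0^{p+k} 1^p 2^{2p}

Suppose for contradiction that L is regular, and let p be the pumping length.
Take w = 0^p 1^p 2^{2p} ∈ L (with i=j=p, i+j=2p), |w| = 4p ≥ p.
The pumping lemma gives a decomposition w = xyz where |xy| ≤ p and |y| ≥ 1.
Because |xy| ≤ p and w begins with p copies of 0, we have y = 0^k with 1 ≤ k ≤ p.
Consider xy^2z = 0^{p+k} 1^p 2^{2p}. Now the 0- and 1-counts sum to 2p+k, but the 2-count is 2p ≠ 2p+k. So xy^2z ∉ L.
Contradiction. Therefore L is not regular.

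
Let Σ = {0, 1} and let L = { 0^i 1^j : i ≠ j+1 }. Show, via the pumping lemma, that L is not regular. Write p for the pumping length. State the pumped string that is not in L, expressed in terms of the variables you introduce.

0^{p+p!} 1^{p+p!-1}

Suppose for contradiction that L is regular, and let p be the pumping length.
Choose w = 0^p 1^{p+p!-1}. Since p ≠ (p+p!-1)+1 = p+p!, w ∈ L; and |w| ≥ p.
The pumping lemma gives a decomposition w = xyz where |xy| ≤ p and y is nonempty.
Since the first p symbols of w are all 0's and |xy| ≤ p, y lies entirely in the leading 0-block: y = 0^k for some k with 1 ≤ k ≤ p.
Since 1 ≤ k ≤ p, k divides p!; set t = 1 + p!/k. Then xy^t z has p + (p!/k)·k = p + p! copies of 0. Now the 0-count is p+p! and (1-count)+1 = (p+p!-1)+1 = p+p!, so i ≠ j+1 fails. So xy^t z = 0^{p+p!} 1^{p+p!-1} ∉ L.
This is a contradiction; hence L is not regular.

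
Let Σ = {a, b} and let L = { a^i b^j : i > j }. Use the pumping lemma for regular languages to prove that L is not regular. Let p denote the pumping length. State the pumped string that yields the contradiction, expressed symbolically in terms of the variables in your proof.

Assume L is regular. Let p be the pumping length given by the pumping lemma.
Choose w = a^{p+1} b^p ∈ L, with |w| = 2p+1 ≥ p.
The pumping lemma gives a decomposition w = xyz where |xy| ≤ p and |y| > 0.
The first p characters of w are a's, so xy (and hence y) consists only of a's. Write y = a^k, 1 ≤ k ≤ p.
Consider xy^0z = xz = a^{p+1-k} b^p. Since k ≥ 1, the a-count p+1-k is at most p, so i > j fails; thus xz ∉ L.
Contradiction. Therefore L is not regular.

a^{p+1-k} b^p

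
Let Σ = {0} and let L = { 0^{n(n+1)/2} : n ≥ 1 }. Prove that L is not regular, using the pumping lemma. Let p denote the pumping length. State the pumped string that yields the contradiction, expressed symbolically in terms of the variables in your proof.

0^{p(p+1)/2+k}

Assume L is regular; let p be its pumping constant.
Take w = 0^{p(p+1)/2} ∈ L with |w| = p(p+1)/2 ≥ p.
Write w = xyz as guaranteed by the lemma, with |xy| ≤ p and |y| > 0.
Then y = 0^k for some k with 1 ≤ k ≤ p.
Pump with i = 2: xy^2z = 0^{p(p+1)/2+k}. Since 1 ≤ k ≤ p, p(p+1)/2 < p(p+1)/2+k ≤ p(p+1)/2+p < (p+1)(p+2)/2, so p(p+1)/2+k is strictly between consecutive triangular numbers. So xy^2z ∉ L.
Contradiction. Therefore L is not regular.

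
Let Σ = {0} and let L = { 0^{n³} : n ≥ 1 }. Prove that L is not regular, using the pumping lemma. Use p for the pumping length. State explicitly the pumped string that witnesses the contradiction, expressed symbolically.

Assume L is regular; let p be its pumping constant.
Take w = 0^{p³} ∈ L with |w| = p³ ≥ p.
The pumping lemma gives a decomposition w = xyz where |xy| ≤ p and |y| > 0.
Then y = 0^k for some k with 1 ≤ k ≤ p.
Pump with i = 2: xy^2z = 0^{p³+k}. Since 1 ≤ k ≤ p, p³ < p³+k ≤ p³+p < p³+3p²+3p+1 = (p+1)³, so p³+k is not a perfect cube. So xy^2z ∉ L.
Contradiction. Therefore L is not regular.

0^{p³+k}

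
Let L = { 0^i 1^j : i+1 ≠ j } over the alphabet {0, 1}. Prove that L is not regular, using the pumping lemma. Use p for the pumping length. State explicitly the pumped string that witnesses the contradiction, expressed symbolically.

Toward a contradiction, assume L is regular with pumping length p.
Choose w = 0^p 1^{p+p!+1}. Since p ≠ (p+p!+1)-1 = p+p!, w ∈ L; and |w| ≥ p.
The pumping lemma gives a decomposition w = xyz where |xy| ≤ p and |y| > 0.
Because |xy| ≤ p and w begins with p copies of 0, we have y = 0^k with 1 ≤ k ≤ p.
Since 1 ≤ k ≤ p, k divides p!; set t = 1 + p!/k. Then xy^t z has p + (p!/k)·k = p + p! copies of 0. Now the 0-count is p+p! and (1-count)-1 = (p+p!+1)-1 = p+p!, so i+1 ≠ j fails. So xy^t z = 0^{p+p!} 1^{p+p!+1} ∉ L.
This contradicts the pumping lemma, so L is not regular.

0^{p+p!} 1^{p+p!+1}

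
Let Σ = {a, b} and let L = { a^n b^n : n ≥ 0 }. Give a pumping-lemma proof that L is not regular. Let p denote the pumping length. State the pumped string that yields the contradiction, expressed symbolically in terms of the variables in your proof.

a^{p+k} b^p

Assume L is regular. Let p be the pumping length given by the pumping lemma.
Let w = a^p b^p ∈ L; note |w| = 2p ≥ p.
By the pumping lemma, w = xyz with |xy| ≤ p and |y| ≥ 1.
Since the first p symbols of w are all a's and |xy| ≤ p, y lies entirely in the leading a-block: y = a^k for some k with 1 ≤ k ≤ p.
Pump with i = 2: xy^2z = a^{p+k} b^p. For this to lie in L we would need p = p+k, which forces k = 0. But k ≥ 1, so xy^2z ∉ L.
Contradiction. Therefore L is not regular.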